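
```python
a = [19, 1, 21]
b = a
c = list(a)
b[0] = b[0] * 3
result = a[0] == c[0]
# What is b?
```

After line 1: a = [19, 1, 21]
After line 2 (b = a, alias): a = [19, 1, 21], b = [19, 1, 21]
After line 3 (c = list(a) is a copy, new object): c = [19, 1, 21]
After line 4 (b[0] = 19 * 3 = 57; mutates shared a/b): a = b = [57, 1, 21], c = [19, 1, 21]
After line 5 (a[0] = 57, c[0] = 19; result = False)

[57, 1, 21]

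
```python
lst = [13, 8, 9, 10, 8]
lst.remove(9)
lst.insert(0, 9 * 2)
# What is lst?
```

After line 1: lst = [13, 8, 9, 10, 8]
After line 2 (remove first 9): lst = [13, 8, 10, 8]
After line 3 (insert 18 at index 0): lst = [18, 13, 8, 10, 8]

[18, 13, 8, 10, 8]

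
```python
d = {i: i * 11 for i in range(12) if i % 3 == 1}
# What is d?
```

{1: 11, 4: 44, 7: 77, 10: 110}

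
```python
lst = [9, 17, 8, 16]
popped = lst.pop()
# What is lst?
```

[9, 17, 8]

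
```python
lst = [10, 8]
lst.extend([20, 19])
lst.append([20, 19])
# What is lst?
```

After line 1: lst = [10, 8]
After line 2 (extend unpacks [20, 19]): lst = [10, 8, 20, 19]
After line 3 (append adds [20, 19] as single element): lst = [10, 8, 20, 19, [20, 19]]

[10, 8, 20, 19, [20, 19]]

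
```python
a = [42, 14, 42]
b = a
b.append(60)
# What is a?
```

After line 1: a = [42, 14, 42]
After line 2 (b = a is an alias, same object): a = [42, 14, 42], b = [42, 14, 42]
After line 3 (b.append mutates the shared list): a = [42, 14, 42, 60], b = [42, 14, 42, 60]

[42, 14, 42, 60]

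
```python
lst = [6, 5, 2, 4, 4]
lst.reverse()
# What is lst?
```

[4, 4, 2, 5, 6]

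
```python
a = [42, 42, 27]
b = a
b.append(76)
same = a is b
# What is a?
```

After line 1: a = [42, 42, 27]
After line 2 (b = a is an alias, same object): a = [42, 42, 27], b = [42, 42, 27]
After line 3 (b.append mutates the shared list): a = [42, 42, 27, 76], b = [42, 42, 27, 76]
After line 4 (same = a is b; same object -> True): same = True

[42, 42, 27, 76]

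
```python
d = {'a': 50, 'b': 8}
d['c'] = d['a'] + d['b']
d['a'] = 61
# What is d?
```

After line 1: d = {'a': 50, 'b': 8}
After line 2 (d['c'] = 50 + 8): d = {'a': 50, 'b': 8, 'c': 58}
After line 3: d = {'a': 61, 'b': 8, 'c': 58}

{'a': 61, 'b': 8, 'c': 58}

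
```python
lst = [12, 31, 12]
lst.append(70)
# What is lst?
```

[12, 31, 12, 70]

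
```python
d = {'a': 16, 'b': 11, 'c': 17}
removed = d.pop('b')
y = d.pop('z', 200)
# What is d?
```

After line 1: d = {'a': 16, 'b': 11, 'c': 17}
After line 2 (pop 'b' returns 11): d = {'a': 16, 'c': 17}, removed = 11
After line 3 (pop 'z' missing, returns default 200): d = {'a': 16, 'c': 17}, y = 200

{'a': 16, 'c': 17}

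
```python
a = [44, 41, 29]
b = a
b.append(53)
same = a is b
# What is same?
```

After line 1: a = [44, 41, 29]
After line 2 (b = a is an alias, same object): a = [44, 41, 29], b = [44, 41, 29]
After line 3 (b.append mutates the shared list): a = [44, 41, 29, 53], b = [44, 41, 29, 53]
After line 4 (same = a is b; same object -> True): same = True

True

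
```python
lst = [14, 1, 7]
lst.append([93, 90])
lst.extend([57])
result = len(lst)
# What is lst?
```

After line 1: lst = [14, 1, 7]
After line 2 (append adds [93, 90] as single element): lst = [14, 1, 7, [93, 90]]
After line 3 (extend unpacks [57], adds 57): lst = [14, 1, 7, [93, 90], 57]
After line 4: result = len(lst) = 5

[14, 1, 7, [93, 90], 57]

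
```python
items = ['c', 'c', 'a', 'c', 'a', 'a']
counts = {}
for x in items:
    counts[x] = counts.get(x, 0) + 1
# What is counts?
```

Initial: counts = {}, items = ['c', 'c', 'a', 'c', 'a', 'a']
See 'c': counts = {'c': 1}
See 'c': counts = {'c': 2}
See 'a': counts = {'c': 2, 'a': 1}
See 'c': counts = {'c': 3, 'a': 1}
See 'a': counts = {'c': 3, 'a': 2}
See 'a': counts = {'c': 3, 'a': 3}

{'c': 3, 'a': 3}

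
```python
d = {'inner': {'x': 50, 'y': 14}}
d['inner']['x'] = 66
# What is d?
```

After line 1: d = {'inner': {'x': 50, 'y': 14}}
After line 2 (inner x overwritten): d = {'inner': {'x': 66, 'y': 14}}

{'inner': {'x': 66, 'y': 14}}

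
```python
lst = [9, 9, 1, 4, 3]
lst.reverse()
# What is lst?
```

[3, 4, 1, 9, 9]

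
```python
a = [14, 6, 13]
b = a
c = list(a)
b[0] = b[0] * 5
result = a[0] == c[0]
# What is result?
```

After line 1: a = [14, 6, 13]
After line 2 (b = a, alias): a = [14, 6, 13], b = [14, 6, 13]
After line 3 (c = list(a) is a copy, new object): c = [14, 6, 13]
After line 4 (b[0] = 14 * 5 = 70; mutates shared a/b): a = b = [70, 6, 13], c = [14, 6, 13]
After line 5 (a[0] = 70, c[0] = 14; result = False)

False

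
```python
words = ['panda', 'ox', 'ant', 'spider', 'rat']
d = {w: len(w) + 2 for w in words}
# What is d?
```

{'panda': 7, 'ox': 4, 'ant': 5, 'spider': 8, 'rat': 5}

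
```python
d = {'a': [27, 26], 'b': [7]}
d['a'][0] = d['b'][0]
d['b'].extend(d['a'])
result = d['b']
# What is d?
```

After line 1: d = {'a': [27, 26], 'b': [7]}
After line 2 (a[0] = b[0] = 7): d = {'a': [7, 26], 'b': [7]}
After line 3 (b.extend(a) appends [7, 26]): d = {'a': [7, 26], 'b': [7, 7, 26]}
After line 4: result = d['b'] = [7, 7, 26]

{'a': [7, 26], 'b': [7, 7, 26]}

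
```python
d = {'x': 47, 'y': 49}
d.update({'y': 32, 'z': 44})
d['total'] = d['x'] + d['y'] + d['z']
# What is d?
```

After line 1: d = {'x': 47, 'y': 49}
After line 2 (y overwritten, z added): d = {'x': 47, 'y': 32, 'z': 44}
After line 3 (total = 47 + 32 + 44 = 123): d = {'x': 47, 'y': 32, 'z': 44, 'total': 123}

{'x': 47, 'y': 32, 'z': 44, 'total': 123}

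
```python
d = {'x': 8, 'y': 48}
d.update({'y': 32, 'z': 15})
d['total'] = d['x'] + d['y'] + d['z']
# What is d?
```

After line 1: d = {'x': 8, 'y': 48}
After line 2 (y overwritten, z added): d = {'x': 8, 'y': 32, 'z': 15}
After line 3 (total = 8 + 32 + 15 = 55): d = {'x': 8, 'y': 32, 'z': 15, 'total': 55}

{'x': 8, 'y': 32, 'z': 15, 'total': 55}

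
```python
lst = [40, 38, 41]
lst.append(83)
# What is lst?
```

[40, 38, 41, 83]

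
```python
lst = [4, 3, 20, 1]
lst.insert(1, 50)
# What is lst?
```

[4, 50, 3, 20, 1]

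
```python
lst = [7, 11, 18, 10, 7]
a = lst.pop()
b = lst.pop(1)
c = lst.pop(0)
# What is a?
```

After line 1: lst = [7, 11, 18, 10, 7]
After line 2 (pop() -> a = 7): lst = [7, 11, 18, 10]
After line 3 (pop(1) -> b = 11): lst = [7, 18, 10]
After line 4 (pop(0) -> c = 7): lst = [18, 10]

7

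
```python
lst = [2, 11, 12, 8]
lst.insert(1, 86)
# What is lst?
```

[2, 86, 11, 12, 8]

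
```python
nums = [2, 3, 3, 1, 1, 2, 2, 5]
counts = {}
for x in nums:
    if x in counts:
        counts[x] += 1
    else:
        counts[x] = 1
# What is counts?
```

Initial: counts = {}, nums = [2, 3, 3, 1, 1, 2, 2, 5]
See 2: counts = {2: 1}
See 3: counts = {2: 1, 3: 1}
See 3: counts = {2: 1, 3: 2}
See 1: counts = {2: 1, 3: 2, 1: 1}
See 1: counts = {2: 1, 3: 2, 1: 2}
See 2: counts = {2: 2, 3: 2, 1: 2}
See 2: counts = {2: 3, 3: 2, 1: 2}
See 5: counts = {2: 3, 3: 2, 1: 2, 5: 1}

{2: 3, 3: 2, 1: 2, 5: 1}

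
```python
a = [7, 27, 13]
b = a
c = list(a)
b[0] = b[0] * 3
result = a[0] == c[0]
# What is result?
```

After line 1: a = [7, 27, 13]
After line 2 (b = a, alias): a = [7, 27, 13], b = [7, 27, 13]
After line 3 (c = list(a) is a copy, new object): c = [7, 27, 13]
After line 4 (b[0] = 7 * 3 = 21; mutates shared a/b): a = b = [21, 27, 13], c = [7, 27, 13]
After line 5 (a[0] = 21, c[0] = 7; result = False)

False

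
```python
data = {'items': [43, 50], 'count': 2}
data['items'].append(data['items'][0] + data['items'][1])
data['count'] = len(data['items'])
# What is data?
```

After line 1: data = {'items': [43, 50], 'count': 2}
After line 2 (append 43 + 50 = 93): data = {'items': [43, 50, 93], 'count': 2}
After line 3 (count = len(items) = 3): data = {'items': [43, 50, 93], 'count': 3}

{'items': [43, 50, 93], 'count': 3}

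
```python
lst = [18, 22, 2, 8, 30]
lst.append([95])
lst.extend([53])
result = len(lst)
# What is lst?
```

After line 1: lst = [18, 22, 2, 8, 30]
After line 2 (append adds [95] as single element): lst = [18, 22, 2, 8, 30, [95]]
After line 3 (extend unpacks [53], adds 53): lst = [18, 22, 2, 8, 30, [95], 53]
After line 4: result = len(lst) = 7

[18, 22, 2, 8, 30, [95], 53]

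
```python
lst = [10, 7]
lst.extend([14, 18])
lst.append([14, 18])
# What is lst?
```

After line 1: lst = [10, 7]
After line 2 (extend unpacks [14, 18]): lst = [10, 7, 14, 18]
After line 3 (append adds [14, 18] as single element): lst = [10, 7, 14, 18, [14, 18]]

[10, 7, 14, 18, [14, 18]]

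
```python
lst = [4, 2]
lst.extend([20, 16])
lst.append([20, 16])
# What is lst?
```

After line 1: lst = [4, 2]
After line 2 (extend unpacks [20, 16]): lst = [4, 2, 20, 16]
After line 3 (append adds [20, 16] as single element): lst = [4, 2, 20, 16, [20, 16]]

[4, 2, 20, 16, [20, 16]]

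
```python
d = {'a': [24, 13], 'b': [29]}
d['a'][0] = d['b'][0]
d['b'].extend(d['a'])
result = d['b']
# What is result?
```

After line 1: d = {'a': [24, 13], 'b': [29]}
After line 2 (a[0] = b[0] = 29): d = {'a': [29, 13], 'b': [29]}
After line 3 (b.extend(a) appends [29, 13]): d = {'a': [29, 13], 'b': [29, 29, 13]}
After line 4: result = d['b'] = [29, 29, 13]

[29, 29, 13]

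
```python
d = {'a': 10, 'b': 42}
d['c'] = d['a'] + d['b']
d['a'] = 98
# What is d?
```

After line 1: d = {'a': 10, 'b': 42}
After line 2 (d['c'] = 10 + 42): d = {'a': 10, 'b': 42, 'c': 52}
After line 3: d = {'a': 98, 'b': 42, 'c': 52}

{'a': 98, 'b': 42, 'c': 52}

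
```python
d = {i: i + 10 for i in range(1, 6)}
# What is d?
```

{1: 11, 2: 12, 3: 13, 4: 14, 5: 15}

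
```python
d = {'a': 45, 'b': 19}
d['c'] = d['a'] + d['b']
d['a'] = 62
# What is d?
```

After line 1: d = {'a': 45, 'b': 19}
After line 2 (d['c'] = 45 + 19): d = {'a': 45, 'b': 19, 'c': 64}
After line 3: d = {'a': 62, 'b': 19, 'c': 64}

{'a': 62, 'b': 19, 'c': 64}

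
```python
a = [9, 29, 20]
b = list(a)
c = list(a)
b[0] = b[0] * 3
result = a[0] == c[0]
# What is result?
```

After line 1: a = [9, 29, 20]
After line 2 (b = list(a), copy): a = [9, 29, 20], b = [9, 29, 20]
After line 3 (c = list(a) is a copy, new object): c = [9, 29, 20]
After line 4 (b[0] = 9 * 3 = 27; only b mutates (copy)): a = [9, 29, 20], b = [27, 29, 20], c = [9, 29, 20]
After line 5 (a[0] = 9, c[0] = 9; result = True)

True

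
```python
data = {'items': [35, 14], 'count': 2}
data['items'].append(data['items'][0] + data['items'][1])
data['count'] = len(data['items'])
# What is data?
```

After line 1: data = {'items': [35, 14], 'count': 2}
After line 2 (append 35 + 14 = 49): data = {'items': [35, 14, 49], 'count': 2}
After line 3 (count = len(items) = 3): data = {'items': [35, 14, 49], 'count': 3}

{'items': [35, 14, 49], 'count': 3}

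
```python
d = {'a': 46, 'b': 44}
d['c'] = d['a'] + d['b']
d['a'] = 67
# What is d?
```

After line 1: d = {'a': 46, 'b': 44}
After line 2 (d['c'] = 46 + 44): d = {'a': 46, 'b': 44, 'c': 90}
After line 3: d = {'a': 67, 'b': 44, 'c': 90}

{'a': 67, 'b': 44, 'c': 90}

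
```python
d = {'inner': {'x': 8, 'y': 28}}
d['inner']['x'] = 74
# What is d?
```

After line 1: d = {'inner': {'x': 8, 'y': 28}}
After line 2 (inner x overwritten): d = {'inner': {'x': 74, 'y': 28}}

{'inner': {'x': 74, 'y': 28}}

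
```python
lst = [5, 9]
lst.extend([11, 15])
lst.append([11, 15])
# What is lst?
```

After line 1: lst = [5, 9]
After line 2 (extend unpacks [11, 15]): lst = [5, 9, 11, 15]
After line 3 (append adds [11, 15] as single element): lst = [5, 9, 11, 15, [11, 15]]

[5, 9, 11, 15, [11, 15]]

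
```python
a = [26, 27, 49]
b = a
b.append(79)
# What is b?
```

After line 1: a = [26, 27, 49]
After line 2 (b = a is an alias, same object): a = [26, 27, 49], b = [26, 27, 49]
After line 3 (b.append mutates the shared list): a = [26, 27, 49, 79], b = [26, 27, 49, 79]

[26, 27, 49, 79]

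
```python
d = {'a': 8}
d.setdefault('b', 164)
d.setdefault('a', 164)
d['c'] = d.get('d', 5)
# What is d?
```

After line 1: d = {'a': 8}
After line 2 (setdefault adds 'b'=164): d = {'a': 8, 'b': 164}
After line 3 (setdefault 'a' no-op, already exists): d = {'a': 8, 'b': 164}
After line 4 (get('d', 5) returns default since 'd' not in d): d = {'a': 8, 'b': 164, 'c': 5}

{'a': 8, 'b': 164, 'c': 5}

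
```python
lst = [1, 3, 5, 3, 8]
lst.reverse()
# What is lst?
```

[8, 3, 5, 3, 1]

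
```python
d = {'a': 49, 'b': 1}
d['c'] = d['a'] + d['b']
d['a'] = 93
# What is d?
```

After line 1: d = {'a': 49, 'b': 1}
After line 2 (d['c'] = 49 + 1): d = {'a': 49, 'b': 1, 'c': 50}
After line 3: d = {'a': 93, 'b': 1, 'c': 50}

{'a': 93, 'b': 1, 'c': 50}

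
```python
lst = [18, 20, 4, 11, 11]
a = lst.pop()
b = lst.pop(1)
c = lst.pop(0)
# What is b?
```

After line 1: lst = [18, 20, 4, 11, 11]
After line 2 (pop() -> a = 11): lst = [18, 20, 4, 11]
After line 3 (pop(1) -> b = 20): lst = [18, 4, 11]
After line 4 (pop(0) -> c = 18): lst = [4, 11]

20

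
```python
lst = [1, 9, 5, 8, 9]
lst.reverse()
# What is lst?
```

[9, 8, 5, 9, 1]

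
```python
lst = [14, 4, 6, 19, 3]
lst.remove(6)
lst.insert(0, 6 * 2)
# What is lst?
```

After line 1: lst = [14, 4, 6, 19, 3]
After line 2 (remove first 6): lst = [14, 4, 19, 3]
After line 3 (insert 12 at index 0): lst = [12, 14, 4, 19, 3]

[12, 14, 4, 19, 3]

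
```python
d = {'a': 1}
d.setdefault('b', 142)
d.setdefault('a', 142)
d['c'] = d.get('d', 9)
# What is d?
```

After line 1: d = {'a': 1}
After line 2 (setdefault adds 'b'=142): d = {'a': 1, 'b': 142}
After line 3 (setdefault 'a' no-op, already exists): d = {'a': 1, 'b': 142}
After line 4 (get('d', 9) returns default since 'd' not in d): d = {'a': 1, 'b': 142, 'c': 9}

{'a': 1, 'b': 142, 'c': 9}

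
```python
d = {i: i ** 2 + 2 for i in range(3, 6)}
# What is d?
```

{3: 11, 4: 18, 5: 27}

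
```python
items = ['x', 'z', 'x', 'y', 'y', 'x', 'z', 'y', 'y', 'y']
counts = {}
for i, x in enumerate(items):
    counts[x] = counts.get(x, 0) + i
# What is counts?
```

Initial: counts = {}, items = ['x', 'z', 'x', 'y', 'y', 'x', 'z', 'y', 'y', 'y']
i=0, x='x': counts = {'x': 0}
i=1, x='z': counts = {'x': 0, 'z': 1}
i=2, x='x': counts = {'x': 2, 'z': 1}
i=3, x='y': counts = {'x': 2, 'z': 1, 'y': 3}
i=4, x='y': counts = {'x': 2, 'z': 1, 'y': 7}
i=5, x='x': counts = {'x': 7, 'z': 1, 'y': 7}
i=6, x='z': counts = {'x': 7, 'z': 7, 'y': 7}
i=7, x='y': counts = {'x': 7, 'z': 7, 'y': 14}
i=8, x='y': counts = {'x': 7, 'z': 7, 'y': 22}
i=9, x='y': counts = {'x': 7, 'z': 7, 'y': 31}

{'x': 7, 'z': 7, 'y': 31}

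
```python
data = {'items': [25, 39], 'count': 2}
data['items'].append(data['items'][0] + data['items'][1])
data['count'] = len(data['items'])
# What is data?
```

After line 1: data = {'items': [25, 39], 'count': 2}
After line 2 (append 25 + 39 = 64): data = {'items': [25, 39, 64], 'count': 2}
After line 3 (count = len(items) = 3): data = {'items': [25, 39, 64], 'count': 3}

{'items': [25, 39, 64], 'count': 3}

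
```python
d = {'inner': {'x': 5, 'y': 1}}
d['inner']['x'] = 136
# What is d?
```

After line 1: d = {'inner': {'x': 5, 'y': 1}}
After line 2 (inner x overwritten): d = {'inner': {'x': 136, 'y': 1}}

{'inner': {'x': 136, 'y': 1}}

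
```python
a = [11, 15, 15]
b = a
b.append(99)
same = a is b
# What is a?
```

After line 1: a = [11, 15, 15]
After line 2 (b = a is an alias, same object): a = [11, 15, 15], b = [11, 15, 15]
After line 3 (b.append mutates the shared list): a = [11, 15, 15, 99], b = [11, 15, 15, 99]
After line 4 (same = a is b; same object -> True): same = True

[11, 15, 15, 99]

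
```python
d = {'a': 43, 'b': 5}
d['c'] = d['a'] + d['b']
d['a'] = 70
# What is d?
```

After line 1: d = {'a': 43, 'b': 5}
After line 2 (d['c'] = 43 + 5): d = {'a': 43, 'b': 5, 'c': 48}
After line 3: d = {'a': 70, 'b': 5, 'c': 48}

{'a': 70, 'b': 5, 'c': 48}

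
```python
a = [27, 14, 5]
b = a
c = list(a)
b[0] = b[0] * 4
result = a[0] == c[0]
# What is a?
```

After line 1: a = [27, 14, 5]
After line 2 (b = a, alias): a = [27, 14, 5], b = [27, 14, 5]
After line 3 (c = list(a) is a copy, new object): c = [27, 14, 5]
After line 4 (b[0] = 27 * 4 = 108; mutates shared a/b): a = b = [108, 14, 5], c = [27, 14, 5]
After line 5 (a[0] = 108, c[0] = 27; result = False)

[108, 14, 5]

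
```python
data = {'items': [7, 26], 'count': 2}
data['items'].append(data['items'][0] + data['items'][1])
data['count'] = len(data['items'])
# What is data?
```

After line 1: data = {'items': [7, 26], 'count': 2}
After line 2 (append 7 + 26 = 33): data = {'items': [7, 26, 33], 'count': 2}
After line 3 (count = len(items) = 3): data = {'items': [7, 26, 33], 'count': 3}

{'items': [7, 26, 33], 'count': 3}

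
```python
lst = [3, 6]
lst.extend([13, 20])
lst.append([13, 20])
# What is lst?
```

After line 1: lst = [3, 6]
After line 2 (extend unpacks [13, 20]): lst = [3, 6, 13, 20]
After line 3 (append adds [13, 20] as single element): lst = [3, 6, 13, 20, [13, 20]]

[3, 6, 13, 20, [13, 20]]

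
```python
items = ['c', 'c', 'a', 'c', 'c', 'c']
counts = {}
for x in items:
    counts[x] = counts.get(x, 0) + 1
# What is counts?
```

Initial: counts = {}, items = ['c', 'c', 'a', 'c', 'c', 'c']
See 'c': counts = {'c': 1}
See 'c': counts = {'c': 2}
See 'a': counts = {'c': 2, 'a': 1}
See 'c': counts = {'c': 3, 'a': 1}
See 'c': counts = {'c': 4, 'a': 1}
See 'c': counts = {'c': 5, 'a': 1}

{'c': 5, 'a': 1}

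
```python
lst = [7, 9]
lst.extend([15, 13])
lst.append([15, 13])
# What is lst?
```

After line 1: lst = [7, 9]
After line 2 (extend unpacks [15, 13]): lst = [7, 9, 15, 13]
After line 3 (append adds [15, 13] as single element): lst = [7, 9, 15, 13, [15, 13]]

[7, 9, 15, 13, [15, 13]]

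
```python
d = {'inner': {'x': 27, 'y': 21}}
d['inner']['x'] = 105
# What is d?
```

After line 1: d = {'inner': {'x': 27, 'y': 21}}
After line 2 (inner x overwritten): d = {'inner': {'x': 105, 'y': 21}}

{'inner': {'x': 105, 'y': 21}}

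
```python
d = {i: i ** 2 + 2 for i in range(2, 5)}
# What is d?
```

{2: 6, 3: 11, 4: 18}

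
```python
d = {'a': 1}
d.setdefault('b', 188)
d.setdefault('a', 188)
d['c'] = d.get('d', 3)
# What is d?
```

After line 1: d = {'a': 1}
After line 2 (setdefault adds 'b'=188): d = {'a': 1, 'b': 188}
After line 3 (setdefault 'a' no-op, already exists): d = {'a': 1, 'b': 188}
After line 4 (get('d', 3) returns default since 'd' not in d): d = {'a': 1, 'b': 188, 'c': 3}

{'a': 1, 'b': 188, 'c': 3}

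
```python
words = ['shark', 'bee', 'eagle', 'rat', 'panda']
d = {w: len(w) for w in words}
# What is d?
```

{'shark': 5, 'bee': 3, 'eagle': 5, 'rat': 3, 'panda': 5}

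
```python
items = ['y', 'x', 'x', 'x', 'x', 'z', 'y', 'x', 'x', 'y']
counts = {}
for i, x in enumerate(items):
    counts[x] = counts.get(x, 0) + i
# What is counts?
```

Initial: counts = {}, items = ['y', 'x', 'x', 'x', 'x', 'z', 'y', 'x', 'x', 'y']
i=0, x='y': counts = {'y': 0}
i=1, x='x': counts = {'y': 0, 'x': 1}
i=2, x='x': counts = {'y': 0, 'x': 3}
i=3, x='x': counts = {'y': 0, 'x': 6}
i=4, x='x': counts = {'y': 0, 'x': 10}
i=5, x='z': counts = {'y': 0, 'x': 10, 'z': 5}
i=6, x='y': counts = {'y': 6, 'x': 10, 'z': 5}
i=7, x='x': counts = {'y': 6, 'x': 17, 'z': 5}
i=8, x='x': counts = {'y': 6, 'x': 25, 'z': 5}
i=9, x='y': counts = {'y': 15, 'x': 25, 'z': 5}

{'y': 15, 'x': 25, 'z': 5}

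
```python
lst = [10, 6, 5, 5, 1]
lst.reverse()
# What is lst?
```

[1, 5, 5, 6, 10]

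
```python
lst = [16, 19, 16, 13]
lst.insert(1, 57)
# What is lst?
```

[16, 57, 19, 16, 13]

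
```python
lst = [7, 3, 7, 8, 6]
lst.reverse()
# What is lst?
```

[6, 8, 7, 3, 7]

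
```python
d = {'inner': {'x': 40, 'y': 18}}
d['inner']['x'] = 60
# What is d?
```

After line 1: d = {'inner': {'x': 40, 'y': 18}}
After line 2 (inner x overwritten): d = {'inner': {'x': 60, 'y': 18}}

{'inner': {'x': 60, 'y': 18}}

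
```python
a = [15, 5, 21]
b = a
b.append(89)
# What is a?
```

After line 1: a = [15, 5, 21]
After line 2 (b = a is an alias, same object): a = [15, 5, 21], b = [15, 5, 21]
After line 3 (b.append mutates the shared list): a = [15, 5, 21, 89], b = [15, 5, 21, 89]

[15, 5, 21, 89]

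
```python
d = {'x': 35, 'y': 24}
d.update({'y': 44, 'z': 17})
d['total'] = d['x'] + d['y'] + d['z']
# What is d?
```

After line 1: d = {'x': 35, 'y': 24}
After line 2 (y overwritten, z added): d = {'x': 35, 'y': 44, 'z': 17}
After line 3 (total = 35 + 44 + 17 = 96): d = {'x': 35, 'y': 44, 'z': 17, 'total': 96}

{'x': 35, 'y': 44, 'z': 17, 'total': 96}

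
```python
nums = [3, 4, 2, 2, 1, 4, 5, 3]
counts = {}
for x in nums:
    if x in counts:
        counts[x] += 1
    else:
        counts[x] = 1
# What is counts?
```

Initial: counts = {}, nums = [3, 4, 2, 2, 1, 4, 5, 3]
See 3: counts = {3: 1}
See 4: counts = {3: 1, 4: 1}
See 2: counts = {3: 1, 4: 1, 2: 1}
See 2: counts = {3: 1, 4: 1, 2: 2}
See 1: counts = {3: 1, 4: 1, 2: 2, 1: 1}
See 4: counts = {3: 1, 4: 2, 2: 2, 1: 1}
See 5: counts = {3: 1, 4: 2, 2: 2, 1: 1, 5: 1}
See 3: counts = {3: 2, 4: 2, 2: 2, 1: 1, 5: 1}

{3: 2, 4: 2, 2: 2, 1: 1, 5: 1}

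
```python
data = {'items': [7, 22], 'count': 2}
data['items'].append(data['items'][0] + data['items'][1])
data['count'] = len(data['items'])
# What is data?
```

After line 1: data = {'items': [7, 22], 'count': 2}
After line 2 (append 7 + 22 = 29): data = {'items': [7, 22, 29], 'count': 2}
After line 3 (count = len(items) = 3): data = {'items': [7, 22, 29], 'count': 3}

{'items': [7, 22, 29], 'count': 3}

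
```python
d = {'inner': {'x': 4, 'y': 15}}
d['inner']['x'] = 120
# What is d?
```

After line 1: d = {'inner': {'x': 4, 'y': 15}}
After line 2 (inner x overwritten): d = {'inner': {'x': 120, 'y': 15}}

{'inner': {'x': 120, 'y': 15}}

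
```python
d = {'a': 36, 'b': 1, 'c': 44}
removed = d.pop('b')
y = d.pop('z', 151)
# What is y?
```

After line 1: d = {'a': 36, 'b': 1, 'c': 44}
After line 2 (pop 'b' returns 1): d = {'a': 36, 'c': 44}, removed = 1
After line 3 (pop 'z' missing, returns default 151): d = {'a': 36, 'c': 44}, y = 151

151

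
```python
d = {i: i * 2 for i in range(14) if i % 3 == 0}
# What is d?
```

{0: 0, 3: 6, 6: 12, 9: 18, 12: 24}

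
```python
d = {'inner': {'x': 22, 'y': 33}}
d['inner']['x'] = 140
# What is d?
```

After line 1: d = {'inner': {'x': 22, 'y': 33}}
After line 2 (inner x overwritten): d = {'inner': {'x': 140, 'y': 33}}

{'inner': {'x': 140, 'y': 33}}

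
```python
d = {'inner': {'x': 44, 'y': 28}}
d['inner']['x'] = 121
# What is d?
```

After line 1: d = {'inner': {'x': 44, 'y': 28}}
After line 2 (inner x overwritten): d = {'inner': {'x': 121, 'y': 28}}

{'inner': {'x': 121, 'y': 28}}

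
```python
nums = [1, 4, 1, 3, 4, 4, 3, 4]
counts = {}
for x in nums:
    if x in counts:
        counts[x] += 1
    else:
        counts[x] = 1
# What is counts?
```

Initial: counts = {}, nums = [1, 4, 1, 3, 4, 4, 3, 4]
See 1: counts = {1: 1}
See 4: counts = {1: 1, 4: 1}
See 1: counts = {1: 2, 4: 1}
See 3: counts = {1: 2, 4: 1, 3: 1}
See 4: counts = {1: 2, 4: 2, 3: 1}
See 4: counts = {1: 2, 4: 3, 3: 1}
See 3: counts = {1: 2, 4: 3, 3: 2}
See 4: counts = {1: 2, 4: 4, 3: 2}

{1: 2, 4: 4, 3: 2}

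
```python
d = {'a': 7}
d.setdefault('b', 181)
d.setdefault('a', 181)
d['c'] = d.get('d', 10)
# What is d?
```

After line 1: d = {'a': 7}
After line 2 (setdefault adds 'b'=181): d = {'a': 7, 'b': 181}
After line 3 (setdefault 'a' no-op, already exists): d = {'a': 7, 'b': 181}
After line 4 (get('d', 10) returns default since 'd' not in d): d = {'a': 7, 'b': 181, 'c': 10}

{'a': 7, 'b': 181, 'c': 10}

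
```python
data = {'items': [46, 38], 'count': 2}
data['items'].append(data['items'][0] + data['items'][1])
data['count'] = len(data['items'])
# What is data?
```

After line 1: data = {'items': [46, 38], 'count': 2}
After line 2 (append 46 + 38 = 84): data = {'items': [46, 38, 84], 'count': 2}
After line 3 (count = len(items) = 3): data = {'items': [46, 38, 84], 'count': 3}

{'items': [46, 38, 84], 'count': 3}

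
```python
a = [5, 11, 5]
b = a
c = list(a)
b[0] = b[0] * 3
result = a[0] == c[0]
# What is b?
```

After line 1: a = [5, 11, 5]
After line 2 (b = a, alias): a = [5, 11, 5], b = [5, 11, 5]
After line 3 (c = list(a) is a copy, new object): c = [5, 11, 5]
After line 4 (b[0] = 5 * 3 = 15; mutates shared a/b): a = b = [15, 11, 5], c = [5, 11, 5]
After line 5 (a[0] = 15, c[0] = 5; result = False)

[15, 11, 5]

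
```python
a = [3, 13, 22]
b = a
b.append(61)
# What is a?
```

After line 1: a = [3, 13, 22]
After line 2 (b = a is an alias, same object): a = [3, 13, 22], b = [3, 13, 22]
After line 3 (b.append mutates the shared list): a = [3, 13, 22, 61], b = [3, 13, 22, 61]

[3, 13, 22, 61]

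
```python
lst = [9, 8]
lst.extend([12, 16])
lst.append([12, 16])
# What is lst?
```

After line 1: lst = [9, 8]
After line 2 (extend unpacks [12, 16]): lst = [9, 8, 12, 16]
After line 3 (append adds [12, 16] as single element): lst = [9, 8, 12, 16, [12, 16]]

[9, 8, 12, 16, [12, 16]]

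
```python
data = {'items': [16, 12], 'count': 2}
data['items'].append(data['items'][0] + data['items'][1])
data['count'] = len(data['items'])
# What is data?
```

After line 1: data = {'items': [16, 12], 'count': 2}
After line 2 (append 16 + 12 = 28): data = {'items': [16, 12, 28], 'count': 2}
After line 3 (count = len(items) = 3): data = {'items': [16, 12, 28], 'count': 3}

{'items': [16, 12, 28], 'count': 3}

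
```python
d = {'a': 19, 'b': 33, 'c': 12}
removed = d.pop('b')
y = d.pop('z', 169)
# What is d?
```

After line 1: d = {'a': 19, 'b': 33, 'c': 12}
After line 2 (pop 'b' returns 33): d = {'a': 19, 'c': 12}, removed = 33
After line 3 (pop 'z' missing, returns default 169): d = {'a': 19, 'c': 12}, y = 169

{'a': 19, 'c': 12}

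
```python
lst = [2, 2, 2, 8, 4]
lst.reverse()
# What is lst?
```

[4, 8, 2, 2, 2]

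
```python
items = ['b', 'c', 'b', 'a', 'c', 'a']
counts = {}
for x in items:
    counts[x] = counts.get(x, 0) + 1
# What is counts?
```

Initial: counts = {}, items = ['b', 'c', 'b', 'a', 'c', 'a']
See 'b': counts = {'b': 1}
See 'c': counts = {'b': 1, 'c': 1}
See 'b': counts = {'b': 2, 'c': 1}
See 'a': counts = {'b': 2, 'c': 1, 'a': 1}
See 'c': counts = {'b': 2, 'c': 2, 'a': 1}
See 'a': counts = {'b': 2, 'c': 2, 'a': 2}

{'b': 2, 'c': 2, 'a': 2}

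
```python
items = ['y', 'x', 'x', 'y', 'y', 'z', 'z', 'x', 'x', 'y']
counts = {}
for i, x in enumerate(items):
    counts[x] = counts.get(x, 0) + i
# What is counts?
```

Initial: counts = {}, items = ['y', 'x', 'x', 'y', 'y', 'z', 'z', 'x', 'x', 'y']
i=0, x='y': counts = {'y': 0}
i=1, x='x': counts = {'y': 0, 'x': 1}
i=2, x='x': counts = {'y': 0, 'x': 3}
i=3, x='y': counts = {'y': 3, 'x': 3}
i=4, x='y': counts = {'y': 7, 'x': 3}
i=5, x='z': counts = {'y': 7, 'x': 3, 'z': 5}
i=6, x='z': counts = {'y': 7, 'x': 3, 'z': 11}
i=7, x='x': counts = {'y': 7, 'x': 10, 'z': 11}
i=8, x='x': counts = {'y': 7, 'x': 18, 'z': 11}
i=9, x='y': counts = {'y': 16, 'x': 18, 'z': 11}

{'y': 16, 'x': 18, 'z': 11}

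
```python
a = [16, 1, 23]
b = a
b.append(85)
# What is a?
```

After line 1: a = [16, 1, 23]
After line 2 (b = a is an alias, same object): a = [16, 1, 23], b = [16, 1, 23]
After line 3 (b.append mutates the shared list): a = [16, 1, 23, 85], b = [16, 1, 23, 85]

[16, 1, 23, 85]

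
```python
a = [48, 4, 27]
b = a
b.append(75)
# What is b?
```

After line 1: a = [48, 4, 27]
After line 2 (b = a is an alias, same object): a = [48, 4, 27], b = [48, 4, 27]
After line 3 (b.append mutates the shared list): a = [48, 4, 27, 75], b = [48, 4, 27, 75]

[48, 4, 27, 75]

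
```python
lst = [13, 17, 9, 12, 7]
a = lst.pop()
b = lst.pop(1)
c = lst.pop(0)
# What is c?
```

After line 1: lst = [13, 17, 9, 12, 7]
After line 2 (pop() -> a = 7): lst = [13, 17, 9, 12]
After line 3 (pop(1) -> b = 17): lst = [13, 9, 12]
After line 4 (pop(0) -> c = 13): lst = [9, 12]

13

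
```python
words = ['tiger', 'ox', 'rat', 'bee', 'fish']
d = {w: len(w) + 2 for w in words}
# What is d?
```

{'tiger': 7, 'ox': 4, 'rat': 5, 'bee': 5, 'fish': 6}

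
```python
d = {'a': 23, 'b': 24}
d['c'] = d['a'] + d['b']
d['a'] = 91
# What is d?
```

After line 1: d = {'a': 23, 'b': 24}
After line 2 (d['c'] = 23 + 24): d = {'a': 23, 'b': 24, 'c': 47}
After line 3: d = {'a': 91, 'b': 24, 'c': 47}

{'a': 91, 'b': 24, 'c': 47}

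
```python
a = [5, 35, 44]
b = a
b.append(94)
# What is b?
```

After line 1: a = [5, 35, 44]
After line 2 (b = a is an alias, same object): a = [5, 35, 44], b = [5, 35, 44]
After line 3 (b.append mutates the shared list): a = [5, 35, 44, 94], b = [5, 35, 44, 94]

[5, 35, 44, 94]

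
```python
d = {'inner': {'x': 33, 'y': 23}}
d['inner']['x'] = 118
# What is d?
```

After line 1: d = {'inner': {'x': 33, 'y': 23}}
After line 2 (inner x overwritten): d = {'inner': {'x': 118, 'y': 23}}

{'inner': {'x': 118, 'y': 23}}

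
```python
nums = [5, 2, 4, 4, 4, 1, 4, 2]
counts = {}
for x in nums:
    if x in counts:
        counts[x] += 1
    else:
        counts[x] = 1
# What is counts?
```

Initial: counts = {}, nums = [5, 2, 4, 4, 4, 1, 4, 2]
See 5: counts = {5: 1}
See 2: counts = {5: 1, 2: 1}
See 4: counts = {5: 1, 2: 1, 4: 1}
See 4: counts = {5: 1, 2: 1, 4: 2}
See 4: counts = {5: 1, 2: 1, 4: 3}
See 1: counts = {5: 1, 2: 1, 4: 3, 1: 1}
See 4: counts = {5: 1, 2: 1, 4: 4, 1: 1}
See 2: counts = {5: 1, 2: 2, 4: 4, 1: 1}

{5: 1, 2: 2, 4: 4, 1: 1}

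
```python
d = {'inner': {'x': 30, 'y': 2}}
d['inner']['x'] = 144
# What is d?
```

After line 1: d = {'inner': {'x': 30, 'y': 2}}
After line 2 (inner x overwritten): d = {'inner': {'x': 144, 'y': 2}}

{'inner': {'x': 144, 'y': 2}}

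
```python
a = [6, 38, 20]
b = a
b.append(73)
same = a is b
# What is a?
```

After line 1: a = [6, 38, 20]
After line 2 (b = a is an alias, same object): a = [6, 38, 20], b = [6, 38, 20]
After line 3 (b.append mutates the shared list): a = [6, 38, 20, 73], b = [6, 38, 20, 73]
After line 4 (same = a is b; same object -> True): same = True

[6, 38, 20, 73]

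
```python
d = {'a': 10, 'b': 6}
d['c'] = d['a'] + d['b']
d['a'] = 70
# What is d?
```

After line 1: d = {'a': 10, 'b': 6}
After line 2 (d['c'] = 10 + 6): d = {'a': 10, 'b': 6, 'c': 16}
After line 3: d = {'a': 70, 'b': 6, 'c': 16}

{'a': 70, 'b': 6, 'c': 16}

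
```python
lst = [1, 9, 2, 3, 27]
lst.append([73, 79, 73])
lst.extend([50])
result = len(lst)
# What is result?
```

After line 1: lst = [1, 9, 2, 3, 27]
After line 2 (append adds [73, 79, 73] as single element): lst = [1, 9, 2, 3, 27, [73, 79, 73]]
After line 3 (extend unpacks [50], adds 50): lst = [1, 9, 2, 3, 27, [73, 79, 73], 50]
After line 4: result = len(lst) = 7

7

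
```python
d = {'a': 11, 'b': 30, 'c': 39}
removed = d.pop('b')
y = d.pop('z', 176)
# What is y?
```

After line 1: d = {'a': 11, 'b': 30, 'c': 39}
After line 2 (pop 'b' returns 30): d = {'a': 11, 'c': 39}, removed = 30
After line 3 (pop 'z' missing, returns default 176): d = {'a': 11, 'c': 39}, y = 176

176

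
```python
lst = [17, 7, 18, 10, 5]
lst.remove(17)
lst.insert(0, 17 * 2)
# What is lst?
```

After line 1: lst = [17, 7, 18, 10, 5]
After line 2 (remove first 17): lst = [7, 18, 10, 5]
After line 3 (insert 34 at index 0): lst = [34, 7, 18, 10, 5]

[34, 7, 18, 10, 5]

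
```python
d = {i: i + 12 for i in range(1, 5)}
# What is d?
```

{1: 13, 2: 14, 3: 15, 4: 16}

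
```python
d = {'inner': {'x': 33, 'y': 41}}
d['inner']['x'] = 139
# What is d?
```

After line 1: d = {'inner': {'x': 33, 'y': 41}}
After line 2 (inner x overwritten): d = {'inner': {'x': 139, 'y': 41}}

{'inner': {'x': 139, 'y': 41}}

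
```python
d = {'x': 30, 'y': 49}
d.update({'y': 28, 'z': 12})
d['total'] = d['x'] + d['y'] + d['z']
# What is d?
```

After line 1: d = {'x': 30, 'y': 49}
After line 2 (y overwritten, z added): d = {'x': 30, 'y': 28, 'z': 12}
After line 3 (total = 30 + 28 + 12 = 70): d = {'x': 30, 'y': 28, 'z': 12, 'total': 70}

{'x': 30, 'y': 28, 'z': 12, 'total': 70}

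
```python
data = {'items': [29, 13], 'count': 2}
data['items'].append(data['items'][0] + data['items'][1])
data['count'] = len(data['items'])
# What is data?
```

After line 1: data = {'items': [29, 13], 'count': 2}
After line 2 (append 29 + 13 = 42): data = {'items': [29, 13, 42], 'count': 2}
After line 3 (count = len(items) = 3): data = {'items': [29, 13, 42], 'count': 3}

{'items': [29, 13, 42], 'count': 3}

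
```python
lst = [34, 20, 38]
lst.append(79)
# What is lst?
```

[34, 20, 38, 79]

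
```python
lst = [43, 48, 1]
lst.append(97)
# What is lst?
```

[43, 48, 1, 97]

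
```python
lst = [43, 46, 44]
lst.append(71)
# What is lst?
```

[43, 46, 44, 71]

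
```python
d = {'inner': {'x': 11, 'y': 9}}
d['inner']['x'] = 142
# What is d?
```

After line 1: d = {'inner': {'x': 11, 'y': 9}}
After line 2 (inner x overwritten): d = {'inner': {'x': 142, 'y': 9}}

{'inner': {'x': 142, 'y': 9}}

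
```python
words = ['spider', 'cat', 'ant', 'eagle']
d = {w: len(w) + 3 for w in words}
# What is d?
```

{'spider': 9, 'cat': 6, 'ant': 6, 'eagle': 8}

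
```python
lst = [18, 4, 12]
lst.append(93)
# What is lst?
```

[18, 4, 12, 93]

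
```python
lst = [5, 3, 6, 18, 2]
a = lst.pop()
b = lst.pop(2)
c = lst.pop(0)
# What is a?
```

After line 1: lst = [5, 3, 6, 18, 2]
After line 2 (pop() -> a = 2): lst = [5, 3, 6, 18]
After line 3 (pop(2) -> b = 6): lst = [5, 3, 18]
After line 4 (pop(0) -> c = 5): lst = [3, 18]

2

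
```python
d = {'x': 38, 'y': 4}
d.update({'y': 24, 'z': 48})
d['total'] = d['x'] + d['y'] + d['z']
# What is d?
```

After line 1: d = {'x': 38, 'y': 4}
After line 2 (y overwritten, z added): d = {'x': 38, 'y': 24, 'z': 48}
After line 3 (total = 38 + 24 + 48 = 110): d = {'x': 38, 'y': 24, 'z': 48, 'total': 110}

{'x': 38, 'y': 24, 'z': 48, 'total': 110}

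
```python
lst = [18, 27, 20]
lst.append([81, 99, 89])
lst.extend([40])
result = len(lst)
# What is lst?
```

After line 1: lst = [18, 27, 20]
After line 2 (append adds [81, 99, 89] as single element): lst = [18, 27, 20, [81, 99, 89]]
After line 3 (extend unpacks [40], adds 40): lst = [18, 27, 20, [81, 99, 89], 40]
After line 4: result = len(lst) = 5

[18, 27, 20, [81, 99, 89], 40]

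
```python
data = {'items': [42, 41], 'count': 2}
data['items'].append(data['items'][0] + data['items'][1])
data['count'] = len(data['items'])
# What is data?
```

After line 1: data = {'items': [42, 41], 'count': 2}
After line 2 (append 42 + 41 = 83): data = {'items': [42, 41, 83], 'count': 2}
After line 3 (count = len(items) = 3): data = {'items': [42, 41, 83], 'count': 3}

{'items': [42, 41, 83], 'count': 3}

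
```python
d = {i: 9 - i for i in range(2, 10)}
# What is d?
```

{2: 7, 3: 6, 4: 5, 5: 4, 6: 3, 7: 2, 8: 1, 9: 0}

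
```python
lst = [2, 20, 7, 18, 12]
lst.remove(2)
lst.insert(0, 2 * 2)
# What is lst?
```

After line 1: lst = [2, 20, 7, 18, 12]
After line 2 (remove first 2): lst = [20, 7, 18, 12]
After line 3 (insert 4 at index 0): lst = [4, 20, 7, 18, 12]

[4, 20, 7, 18, 12]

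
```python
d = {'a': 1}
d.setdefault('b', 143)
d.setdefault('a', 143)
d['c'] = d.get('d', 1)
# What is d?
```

After line 1: d = {'a': 1}
After line 2 (setdefault adds 'b'=143): d = {'a': 1, 'b': 143}
After line 3 (setdefault 'a' no-op, already exists): d = {'a': 1, 'b': 143}
After line 4 (get('d', 1) returns default since 'd' not in d): d = {'a': 1, 'b': 143, 'c': 1}

{'a': 1, 'b': 143, 'c': 1}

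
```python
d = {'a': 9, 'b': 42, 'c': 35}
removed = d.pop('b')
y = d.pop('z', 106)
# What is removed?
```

After line 1: d = {'a': 9, 'b': 42, 'c': 35}
After line 2 (pop 'b' returns 42): d = {'a': 9, 'c': 35}, removed = 42
After line 3 (pop 'z' missing, returns default 106): d = {'a': 9, 'c': 35}, y = 106

42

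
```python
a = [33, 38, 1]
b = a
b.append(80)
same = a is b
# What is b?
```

After line 1: a = [33, 38, 1]
After line 2 (b = a is an alias, same object): a = [33, 38, 1], b = [33, 38, 1]
After line 3 (b.append mutates the shared list): a = [33, 38, 1, 80], b = [33, 38, 1, 80]
After line 4 (same = a is b; same object -> True): same = True

[33, 38, 1, 80]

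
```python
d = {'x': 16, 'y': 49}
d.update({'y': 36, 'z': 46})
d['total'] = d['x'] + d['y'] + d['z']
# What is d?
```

After line 1: d = {'x': 16, 'y': 49}
After line 2 (y overwritten, z added): d = {'x': 16, 'y': 36, 'z': 46}
After line 3 (total = 16 + 36 + 46 = 98): d = {'x': 16, 'y': 36, 'z': 46, 'total': 98}

{'x': 16, 'y': 36, 'z': 46, 'total': 98}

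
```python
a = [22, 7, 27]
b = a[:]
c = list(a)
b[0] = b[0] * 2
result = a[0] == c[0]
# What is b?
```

After line 1: a = [22, 7, 27]
After line 2 (b = a[:], copy): a = [22, 7, 27], b = [22, 7, 27]
After line 3 (c = list(a) is a copy, new object): c = [22, 7, 27]
After line 4 (b[0] = 22 * 2 = 44; only b mutates (copy)): a = [22, 7, 27], b = [44, 7, 27], c = [22, 7, 27]
After line 5 (a[0] = 22, c[0] = 22; result = True)

[44, 7, 27]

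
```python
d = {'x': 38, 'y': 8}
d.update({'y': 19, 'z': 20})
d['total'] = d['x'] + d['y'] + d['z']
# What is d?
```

After line 1: d = {'x': 38, 'y': 8}
After line 2 (y overwritten, z added): d = {'x': 38, 'y': 19, 'z': 20}
After line 3 (total = 38 + 19 + 20 = 77): d = {'x': 38, 'y': 19, 'z': 20, 'total': 77}

{'x': 38, 'y': 19, 'z': 20, 'total': 77}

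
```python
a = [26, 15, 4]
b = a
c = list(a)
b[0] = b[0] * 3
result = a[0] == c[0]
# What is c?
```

After line 1: a = [26, 15, 4]
After line 2 (b = a, alias): a = [26, 15, 4], b = [26, 15, 4]
After line 3 (c = list(a) is a copy, new object): c = [26, 15, 4]
After line 4 (b[0] = 26 * 3 = 78; mutates shared a/b): a = b = [78, 15, 4], c = [26, 15, 4]
After line 5 (a[0] = 78, c[0] = 26; result = False)

[26, 15, 4]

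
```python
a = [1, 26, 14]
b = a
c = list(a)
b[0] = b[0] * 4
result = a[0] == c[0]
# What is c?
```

After line 1: a = [1, 26, 14]
After line 2 (b = a, alias): a = [1, 26, 14], b = [1, 26, 14]
After line 3 (c = list(a) is a copy, new object): c = [1, 26, 14]
After line 4 (b[0] = 1 * 4 = 4; mutates shared a/b): a = b = [4, 26, 14], c = [1, 26, 14]
After line 5 (a[0] = 4, c[0] = 1; result = False)

[1, 26, 14]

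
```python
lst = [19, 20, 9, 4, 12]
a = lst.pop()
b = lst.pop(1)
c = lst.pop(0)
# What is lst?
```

After line 1: lst = [19, 20, 9, 4, 12]
After line 2 (pop() -> a = 12): lst = [19, 20, 9, 4]
After line 3 (pop(1) -> b = 20): lst = [19, 9, 4]
After line 4 (pop(0) -> c = 19): lst = [9, 4]

[9, 4]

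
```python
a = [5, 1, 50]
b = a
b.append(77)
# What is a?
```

After line 1: a = [5, 1, 50]
After line 2 (b = a is an alias, same object): a = [5, 1, 50], b = [5, 1, 50]
After line 3 (b.append mutates the shared list): a = [5, 1, 50, 77], b = [5, 1, 50, 77]

[5, 1, 50, 77]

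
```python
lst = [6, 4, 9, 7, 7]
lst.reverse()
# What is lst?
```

[7, 7, 9, 4, 6]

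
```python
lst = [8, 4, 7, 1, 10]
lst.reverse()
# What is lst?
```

[10, 1, 7, 4, 8]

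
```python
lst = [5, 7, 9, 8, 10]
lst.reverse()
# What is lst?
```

[10, 8, 9, 7, 5]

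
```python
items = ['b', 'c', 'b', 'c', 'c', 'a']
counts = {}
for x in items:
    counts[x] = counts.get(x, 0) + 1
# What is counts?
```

Initial: counts = {}, items = ['b', 'c', 'b', 'c', 'c', 'a']
See 'b': counts = {'b': 1}
See 'c': counts = {'b': 1, 'c': 1}
See 'b': counts = {'b': 2, 'c': 1}
See 'c': counts = {'b': 2, 'c': 2}
See 'c': counts = {'b': 2, 'c': 3}
See 'a': counts = {'b': 2, 'c': 3, 'a': 1}

{'b': 2, 'c': 3, 'a': 1}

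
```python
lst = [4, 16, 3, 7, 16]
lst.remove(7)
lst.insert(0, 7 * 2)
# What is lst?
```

After line 1: lst = [4, 16, 3, 7, 16]
After line 2 (remove first 7): lst = [4, 16, 3, 16]
After line 3 (insert 14 at index 0): lst = [14, 4, 16, 3, 16]

[14, 4, 16, 3, 16]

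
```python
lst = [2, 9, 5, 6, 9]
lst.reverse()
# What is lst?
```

[9, 6, 5, 9, 2]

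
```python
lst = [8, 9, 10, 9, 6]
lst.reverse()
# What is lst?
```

[6, 9, 10, 9, 8]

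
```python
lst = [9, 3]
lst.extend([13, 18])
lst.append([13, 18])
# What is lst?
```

After line 1: lst = [9, 3]
After line 2 (extend unpacks [13, 18]): lst = [9, 3, 13, 18]
After line 3 (append adds [13, 18] as single element): lst = [9, 3, 13, 18, [13, 18]]

[9, 3, 13, 18, [13, 18]]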